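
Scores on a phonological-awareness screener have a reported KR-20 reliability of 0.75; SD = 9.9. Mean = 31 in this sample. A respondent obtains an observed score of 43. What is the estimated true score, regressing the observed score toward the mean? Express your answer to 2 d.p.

T̂ = r·X + (1 − r)·M = 0.7500×43 + 0.2500×31 = 32.2500 + 7.7500 ≈ 40.0000

40.00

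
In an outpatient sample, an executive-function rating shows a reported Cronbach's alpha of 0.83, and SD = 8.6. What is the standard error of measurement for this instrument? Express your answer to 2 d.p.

SEM = 8.600 · √(1 − 0.830) = 8.600 · √0.170 ≈ 8.600 · 0.412 ≈ 3.546

3.55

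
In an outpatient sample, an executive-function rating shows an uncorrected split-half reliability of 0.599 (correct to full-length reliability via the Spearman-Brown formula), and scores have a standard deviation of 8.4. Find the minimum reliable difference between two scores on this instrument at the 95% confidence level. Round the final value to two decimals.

11.66

Full-length reliability (Spearman-Brown) = 2(0.599)/(1+0.599) ≈ 0.7492
SEM = 8.4000 * √(1 − 0.7492) = 8.4000 * √0.2508 ≈ 8.4000 * 0.5008 ≈ 4.2066
SE_diff = SEM * √2 ≈ 4.2066 * 1.4142 ≈ 5.9490
Smallest detectable difference = 1.96*5.9490 ≈ 11.6600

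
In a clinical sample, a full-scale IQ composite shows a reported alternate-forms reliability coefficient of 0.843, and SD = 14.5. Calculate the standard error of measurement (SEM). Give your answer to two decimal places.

SEM = 14.500 × √(1 − 0.843) = 14.500 × √0.157 ≈ 14.500 × 0.396 ≈ 5.745

5.75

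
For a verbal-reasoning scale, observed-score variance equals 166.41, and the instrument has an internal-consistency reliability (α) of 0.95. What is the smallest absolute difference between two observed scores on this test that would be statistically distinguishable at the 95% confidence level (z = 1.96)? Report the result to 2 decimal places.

σ = 166.41^(1/2) = 12.900
SEM = 12.900·√(1 − 0.950) ≃ 2.885
Standard error of the difference = 2.885·√2 ≃ 4.079
Minimum reliable difference = 1.96 · SE_diff ≃ 1.96 · 4.079 ≃ 7.996

8.00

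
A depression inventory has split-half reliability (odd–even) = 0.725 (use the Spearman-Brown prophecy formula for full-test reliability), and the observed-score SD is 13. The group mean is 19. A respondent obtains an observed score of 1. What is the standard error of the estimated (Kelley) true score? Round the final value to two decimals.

4.76

Full-length reliability (Spearman-Brown) = 2(0.725)/(1+0.725) ≈ 0.8406
SE_est = SD · √(r(1 − r)) = 13.0000 · √0.1340 ≈ 13.0000 · 0.3661 ≈ 4.7589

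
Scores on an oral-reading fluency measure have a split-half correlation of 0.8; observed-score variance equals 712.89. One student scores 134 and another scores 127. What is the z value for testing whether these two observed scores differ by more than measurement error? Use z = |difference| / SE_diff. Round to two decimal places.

0.56

SD = √712.89 ≈ 26.7000
Full-length reliability (Spearman-Brown) = 2(0.8)/(1+0.8) ≈ 0.8889
SEM = 26.7000 * √(1 − 0.8889) = 26.7000 * √0.1111 ≈ 26.7000 * 0.3333 ≈ 8.9000
Standard error of the difference = 8.9000·√2 ≈ 12.5865
z = |134 − 127| / 12.5865 = 7 / 12.5865 ≈ 0.5562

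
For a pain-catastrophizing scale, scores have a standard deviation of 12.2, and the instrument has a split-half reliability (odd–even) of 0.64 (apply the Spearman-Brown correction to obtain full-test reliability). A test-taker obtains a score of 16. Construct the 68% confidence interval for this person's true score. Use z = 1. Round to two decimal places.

r_full = 2·0.64 / (1 + 0.64) ≈ 0.780
The standard error of measurement is 12.200×√(1 − 0.780) ≈ 12.200×0.469 ≈ 5.716.
Margin = 1 × 5.716 ≈ 5.716
68% CI: 16 ± 5.716 = [10.284, 21.716]

[10.28, 21.72]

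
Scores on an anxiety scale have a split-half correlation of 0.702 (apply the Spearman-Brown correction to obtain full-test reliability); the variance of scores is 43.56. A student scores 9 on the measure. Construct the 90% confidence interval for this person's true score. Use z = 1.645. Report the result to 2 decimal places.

[4.46, 13.54]

SD = √43.56 ≈ 6.6000
Full-length reliability (Spearman-Brown) = 2(0.702)/(1+0.702) ≈ 0.8249
SEM = 6.6000 × √(1 − 0.8249) = 6.6000 × √0.1751 ≈ 6.6000 × 0.4184 ≈ 2.7617
Half-width = 1.645×2.7617 ≈ 4.5430
CI = 9 ± 4.5430 → [4.4570, 13.5430]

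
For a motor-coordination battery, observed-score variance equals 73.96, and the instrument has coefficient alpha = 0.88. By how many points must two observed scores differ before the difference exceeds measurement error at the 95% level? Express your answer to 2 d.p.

SD = √73.96 = 8.60000
The standard error of measurement is 8.60000*√(1 − 0.88000) ≃ 8.60000*0.34641 ≃ 2.97913.
SE_diff = SEM * √2 ≃ 2.97913 * 1.41421 ≃ 4.21312
Smallest detectable difference = 1.96*4.21312 ≃ 8.25772

8.26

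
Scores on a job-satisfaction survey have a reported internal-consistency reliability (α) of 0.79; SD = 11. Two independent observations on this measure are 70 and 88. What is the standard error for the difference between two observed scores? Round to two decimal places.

SEM = 11.000 × √(1 − 0.790) = 11.000 × √0.210 ≈ 11.000 × 0.458 ≈ 5.041
SE_diff = √2 × SEM ≈ 7.129

7.13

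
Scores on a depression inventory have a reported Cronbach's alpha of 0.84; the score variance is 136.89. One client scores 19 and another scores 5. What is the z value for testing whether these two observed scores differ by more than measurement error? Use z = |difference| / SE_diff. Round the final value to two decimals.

SD = √136.89 = 11.7000
SEM = 11.7000*√(1 − 0.8400) ≃ 4.6800
Standard error of the difference = 4.6800·√2 ≃ 6.6185
z = 14 / 6.6185 ≃ 2.1153

2.12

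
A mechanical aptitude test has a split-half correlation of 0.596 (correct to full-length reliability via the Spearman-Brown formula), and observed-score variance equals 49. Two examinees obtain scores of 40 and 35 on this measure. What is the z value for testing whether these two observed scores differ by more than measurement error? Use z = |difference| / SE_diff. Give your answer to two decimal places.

1.00

σ = 49^(1/2) = 7.000
r_full = 2·0.596 / (1 + 0.596) ≈ 0.747
SEM = 7.000·√(1 − 0.747) ≈ 3.522
Standard error of the difference = 3.522·√2 ≈ 4.981
z = 5 / 4.981 ≈ 1.004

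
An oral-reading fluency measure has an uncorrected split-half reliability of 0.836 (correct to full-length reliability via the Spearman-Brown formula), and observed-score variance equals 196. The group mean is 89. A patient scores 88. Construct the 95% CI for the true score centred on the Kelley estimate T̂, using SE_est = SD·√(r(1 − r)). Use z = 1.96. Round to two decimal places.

[80.26, 95.92]

SD = √196 ≈ 14.0000
r_full = 2·0.836 / (1 + 0.836) ≈ 0.9107
T̂ = r·X + (1 − r)·M = 0.9107·88 + 0.0893·89 ≈ 80.1394 + 7.9499 ≈ 88.0893
SE_est = SD · √(r(1 − r)) = 14.0000 · √0.0813 ≈ 14.0000 · 0.2852 ≈ 3.9930
95% CI: 88.0893 ± 7.8262 ≈ (80.2631, 95.9155)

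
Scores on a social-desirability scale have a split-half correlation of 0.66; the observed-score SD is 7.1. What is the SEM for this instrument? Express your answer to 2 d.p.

r_full = 2·0.66 / (1 + 0.66) ≈ 0.79518
The standard error of measurement is 7.10000·√(1 − 0.79518) ≈ 7.10000·0.45257 ≈ 3.21324.

3.21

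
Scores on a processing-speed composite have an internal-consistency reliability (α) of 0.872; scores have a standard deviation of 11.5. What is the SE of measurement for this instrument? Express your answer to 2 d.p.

4.11

SEM = 11.500 × √(1 − 0.872) = 11.500 × √0.128 ≈ 11.500 × 0.358 ≈ 4.114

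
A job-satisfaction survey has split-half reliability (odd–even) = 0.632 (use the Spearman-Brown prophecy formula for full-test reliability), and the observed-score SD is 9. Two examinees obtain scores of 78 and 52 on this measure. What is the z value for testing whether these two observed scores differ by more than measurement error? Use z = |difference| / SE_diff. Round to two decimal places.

r_full = 2·0.632 / (1 + 0.632) ≈ 0.775
SEM = 9.000 * √(1 − 0.775) = 9.000 * √0.225 ≈ 9.000 * 0.475 ≈ 4.274
SE_diff = √2 * SEM ≈ 6.044
z = 26 / 6.044 ≈ 4.302

4.30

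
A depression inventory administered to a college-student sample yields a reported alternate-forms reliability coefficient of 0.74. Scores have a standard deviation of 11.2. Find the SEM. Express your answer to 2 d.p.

SEM = 11.200 × √(1 − 0.740) = 11.200 × √0.260 ≈ 11.200 × 0.510 ≈ 5.711

5.71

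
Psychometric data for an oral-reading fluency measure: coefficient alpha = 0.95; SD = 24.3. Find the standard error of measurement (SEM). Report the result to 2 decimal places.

5.43

The standard error of measurement is 24.3000·√(1 − 0.9500) ≈ 24.3000·0.2236 ≈ 5.4336.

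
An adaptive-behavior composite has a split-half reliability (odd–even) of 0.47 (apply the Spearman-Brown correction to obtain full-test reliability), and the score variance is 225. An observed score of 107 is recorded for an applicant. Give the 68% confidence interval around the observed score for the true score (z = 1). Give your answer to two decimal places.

SD = √225 = 15.0000
r_full = 2·0.47 / (1 + 0.47) ≈ 0.6395
SEM = 15.0000·√(1 − 0.6395) ≈ 9.0068
1 · SEM ≈ 9.0068
68% CI: 107 ± 9.0068 = [97.9932, 116.0068]

[97.99, 116.01]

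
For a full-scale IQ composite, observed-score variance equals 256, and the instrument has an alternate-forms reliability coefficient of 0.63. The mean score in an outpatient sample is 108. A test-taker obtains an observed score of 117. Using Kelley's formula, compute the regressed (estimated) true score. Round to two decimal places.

113.67

T̂ = r·X + (1 − r)·M = 0.63000*117 + 0.37000*108 = 73.71000 + 39.96000 ≈ 113.67000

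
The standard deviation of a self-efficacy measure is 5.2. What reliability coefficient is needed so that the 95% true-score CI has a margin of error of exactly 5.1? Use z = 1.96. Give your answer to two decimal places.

Required SEM = 5.1 / 1.96 ≈ 2.6020
r = 1 − (2.6020/5.2)² ≈ 1 − 0.2504 ≈ 0.7496

0.75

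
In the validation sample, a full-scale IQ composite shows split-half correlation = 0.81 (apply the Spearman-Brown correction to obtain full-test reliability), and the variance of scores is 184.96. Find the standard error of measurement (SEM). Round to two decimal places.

SD = √184.96 = 13.600
r_full = 2·0.81 / (1 + 0.81) ≈ 0.895
SEM = 13.600 * √(1 − 0.895) = 13.600 * √0.105 ≈ 13.600 * 0.324 ≈ 4.406

4.41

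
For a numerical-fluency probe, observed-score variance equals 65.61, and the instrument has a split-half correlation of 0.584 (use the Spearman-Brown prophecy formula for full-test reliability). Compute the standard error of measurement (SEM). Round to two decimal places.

SD = √65.61 ≈ 8.10000
r_full = 2·0.584 / (1 + 0.584) ≈ 0.73737
SEM = 8.10000 · √(1 − 0.73737) = 8.10000 · √0.26263 ≈ 8.10000 · 0.51247 ≈ 4.15101

4.15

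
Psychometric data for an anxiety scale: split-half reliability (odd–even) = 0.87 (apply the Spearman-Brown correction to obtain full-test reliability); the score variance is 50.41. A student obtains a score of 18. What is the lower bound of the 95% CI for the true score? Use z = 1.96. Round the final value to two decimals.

σ = 50.41^(1/2) = 7.100
Spearman-Brown: r = 2(0.87) / (1 + 0.87) = 1.740 / 1.870 ≃ 0.930
SEM = 7.100*√(1 − 0.930) ≃ 1.872
Margin = 1.96 * 1.872 ≃ 3.669
Lower bound: 18 − 3.669 = 14.331

14.33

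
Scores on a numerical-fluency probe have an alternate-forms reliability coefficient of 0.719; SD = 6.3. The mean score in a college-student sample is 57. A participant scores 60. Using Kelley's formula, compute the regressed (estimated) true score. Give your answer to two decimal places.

59.16

T̂ = r·X + (1 − r)·M = 0.719·60 + 0.281·57 = 43.140 + 16.017 ≈ 59.157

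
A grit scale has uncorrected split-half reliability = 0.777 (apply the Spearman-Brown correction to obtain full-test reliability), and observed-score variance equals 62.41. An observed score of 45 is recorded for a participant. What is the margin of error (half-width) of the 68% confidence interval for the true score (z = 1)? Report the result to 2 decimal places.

SD = √62.41 = 7.900
r_full = 2·0.777 / (1 + 0.777) ≈ 0.875
SEM = 7.900×√(1 − 0.875) ≈ 2.799
Half-width = 1×2.799 ≈ 2.799

2.80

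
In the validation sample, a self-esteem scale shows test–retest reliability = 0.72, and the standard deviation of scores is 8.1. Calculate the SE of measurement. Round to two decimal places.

4.29

SEM = 8.10000·√(1 − 0.72000) ≃ 4.28612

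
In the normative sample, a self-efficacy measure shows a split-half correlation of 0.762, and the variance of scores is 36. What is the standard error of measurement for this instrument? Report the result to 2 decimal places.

2.21

SD = √36 ≈ 6.0000
Spearman-Brown: r = 2(0.762) / (1 + 0.762) = 1.5240 / 1.7620 ≈ 0.8649
SEM = 6.0000 × √(1 − 0.8649) = 6.0000 × √0.1351 ≈ 6.0000 × 0.3675 ≈ 2.2051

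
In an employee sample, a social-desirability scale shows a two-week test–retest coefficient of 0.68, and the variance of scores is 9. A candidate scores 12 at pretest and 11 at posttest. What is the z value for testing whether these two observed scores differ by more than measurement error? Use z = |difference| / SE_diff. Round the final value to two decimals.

SD = √9 = 3.000
The standard error of measurement is 3.000·√(1 − 0.680) ≃ 3.000·0.566 ≃ 1.697.
SE_diff = √2 · SEM ≃ 2.400
z = 1 / 2.400 ≃ 0.417

0.42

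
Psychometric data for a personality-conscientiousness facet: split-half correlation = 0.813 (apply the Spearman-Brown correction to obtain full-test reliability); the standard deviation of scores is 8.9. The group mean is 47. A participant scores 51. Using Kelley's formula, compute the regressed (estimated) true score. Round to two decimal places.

Spearman-Brown: r = 2(0.813) / (1 + 0.813) = 1.6260 / 1.8130 ≈ 0.8969
Estimated true score = 0.8969·51 + (1 − 0.8969)·47 ≈ 50.5874

50.59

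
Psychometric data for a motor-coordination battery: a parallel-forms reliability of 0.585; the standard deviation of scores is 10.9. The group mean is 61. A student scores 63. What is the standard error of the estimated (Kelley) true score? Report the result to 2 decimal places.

SE_est = SD * √(r(1 − r)) = 10.9000 * √0.2428 ≈ 10.9000 * 0.4927 ≈ 5.3707

5.37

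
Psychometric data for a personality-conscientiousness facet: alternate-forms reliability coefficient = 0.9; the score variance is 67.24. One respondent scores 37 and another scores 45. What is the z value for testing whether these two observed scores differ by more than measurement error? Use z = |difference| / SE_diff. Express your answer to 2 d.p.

SD = √67.24 = 8.20000
SEM = 8.20000 * √(1 − 0.90000) = 8.20000 * √0.10000 ≃ 8.20000 * 0.31623 ≃ 2.59307
SE_diff = √2 * SEM ≃ 3.66715
z = 8 / 3.66715 ≃ 2.18153

2.18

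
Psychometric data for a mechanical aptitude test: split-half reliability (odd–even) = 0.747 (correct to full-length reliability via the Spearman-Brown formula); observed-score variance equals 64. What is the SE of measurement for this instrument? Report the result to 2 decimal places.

σ = 64^(1/2) = 8.0000
Spearman-Brown: r = 2(0.747) / (1 + 0.747) = 1.4940 / 1.7470 ≈ 0.8552
The standard error of measurement is 8.0000·√(1 − 0.8552) ≈ 8.0000·0.3806 ≈ 3.0444.

3.04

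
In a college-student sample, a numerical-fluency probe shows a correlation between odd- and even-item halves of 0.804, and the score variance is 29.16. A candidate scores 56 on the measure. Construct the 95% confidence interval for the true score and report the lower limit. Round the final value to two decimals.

52.51

SD = √29.16 ≈ 5.400
Spearman-Brown: r = 2(0.804) / (1 + 0.804) = 1.608 / 1.804 ≈ 0.891
The standard error of measurement is 5.400×√(1 − 0.891) ≈ 5.400×0.330 ≈ 1.780.
Half-width = 1.96×1.780 ≈ 3.489
Lower bound: 56 − 3.489 = 52.511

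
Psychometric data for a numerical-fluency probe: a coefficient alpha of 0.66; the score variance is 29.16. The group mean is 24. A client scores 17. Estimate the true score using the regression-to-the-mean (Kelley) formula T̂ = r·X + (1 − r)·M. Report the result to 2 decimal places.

19.38

T̂ = r·X + (1 − r)·M = 0.66000*17 + 0.34000*24 = 11.22000 + 8.16000 ≈ 19.38000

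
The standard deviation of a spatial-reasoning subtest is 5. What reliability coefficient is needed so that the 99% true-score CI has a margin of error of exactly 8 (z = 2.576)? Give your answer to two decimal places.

0.61

Required SEM = 8 / 2.576 ≈ 3.106
r = 1 − (3.106/5)² ≈ 1 − 0.386 ≈ 0.614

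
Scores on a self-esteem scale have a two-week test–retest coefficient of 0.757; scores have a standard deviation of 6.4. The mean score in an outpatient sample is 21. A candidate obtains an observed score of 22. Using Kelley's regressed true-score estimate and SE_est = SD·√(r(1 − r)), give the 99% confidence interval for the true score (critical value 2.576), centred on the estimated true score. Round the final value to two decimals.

T̂ = 0.757(22) + 0.243(21) ≈ 21.757
SE_est = 6.400×√(0.757×0.243) ≈ 2.745
99% CI: 21.757 ± 7.071 ≈ (14.686, 28.828)

[14.69, 28.83]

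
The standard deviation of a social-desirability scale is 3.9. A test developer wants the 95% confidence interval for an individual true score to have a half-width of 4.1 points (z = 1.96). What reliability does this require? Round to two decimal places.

0.71

Required SEM = 4.1 / 1.96 ≃ 2.0918
Required reliability = 1 − (SEM/SD)² = 1 − 0.2877 ≃ 0.7123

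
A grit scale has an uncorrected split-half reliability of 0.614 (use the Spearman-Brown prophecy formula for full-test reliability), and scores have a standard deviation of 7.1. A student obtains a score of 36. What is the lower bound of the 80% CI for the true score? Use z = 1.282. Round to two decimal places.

31.55

r_full = 2·0.614 / (1 + 0.614) ≈ 0.7608
SEM = 7.1000 · √(1 − 0.7608) = 7.1000 · √0.2392 ≈ 7.1000 · 0.4890 ≈ 3.4722
1.282 · SEM ≈ 4.4513
Lower bound: 36 − 4.4513 = 31.5487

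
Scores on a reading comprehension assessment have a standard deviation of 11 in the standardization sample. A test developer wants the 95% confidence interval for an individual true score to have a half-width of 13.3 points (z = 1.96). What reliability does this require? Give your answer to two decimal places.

Required SEM = 13.3 / 1.96 ≈ 6.7857
r = 1 − (SEM / SD)² = 1 − (6.7857 / 11)² ≈ 1 − 0.3805 ≈ 0.6195

0.62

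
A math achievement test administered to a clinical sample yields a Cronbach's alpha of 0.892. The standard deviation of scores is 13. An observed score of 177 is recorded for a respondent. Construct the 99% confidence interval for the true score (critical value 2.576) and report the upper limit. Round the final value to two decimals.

188.01

The standard error of measurement is 13.00000*√(1 − 0.89200) ≈ 13.00000*0.32863 ≈ 4.27224.
Half-width = 2.576*4.27224 ≈ 11.00528
Upper limit = 177 + 11.00528 ≈ 188.00528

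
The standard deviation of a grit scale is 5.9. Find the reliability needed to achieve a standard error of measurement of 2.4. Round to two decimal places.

0.83

r = 1 − (2.4000/5.9)² ≈ 1 − 0.1655 ≈ 0.8345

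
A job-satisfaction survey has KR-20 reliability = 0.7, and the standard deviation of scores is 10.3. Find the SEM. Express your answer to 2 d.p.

5.64

The standard error of measurement is 10.3000*√(1 − 0.7000) ≈ 10.3000*0.5477 ≈ 5.6415.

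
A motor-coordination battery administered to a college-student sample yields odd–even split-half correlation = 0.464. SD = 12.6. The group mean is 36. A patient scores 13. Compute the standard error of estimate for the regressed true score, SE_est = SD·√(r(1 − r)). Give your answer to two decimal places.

Full-length reliability (Spearman-Brown) = 2(0.464)/(1+0.464) ≈ 0.6339
SE_est = SD * √(r(1 − r)) = 12.6000 * √0.2321 ≈ 12.6000 * 0.4817 ≈ 6.0700

6.07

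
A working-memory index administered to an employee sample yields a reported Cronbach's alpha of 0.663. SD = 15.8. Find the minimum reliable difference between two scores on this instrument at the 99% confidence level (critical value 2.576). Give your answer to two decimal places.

33.41

SEM = 15.800·√(1 − 0.663) ≈ 9.172
SE_diff = √2 · SEM ≈ 12.971
Minimum reliable difference = 2.576 · SE_diff ≈ 2.576 · 12.971 ≈ 33.414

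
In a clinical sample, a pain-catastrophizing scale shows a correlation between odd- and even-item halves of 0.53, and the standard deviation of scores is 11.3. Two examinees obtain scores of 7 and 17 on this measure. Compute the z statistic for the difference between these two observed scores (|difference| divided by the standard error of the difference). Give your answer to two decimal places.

1.13

Spearman-Brown: r = 2(0.53) / (1 + 0.53) = 1.0600 / 1.5300 ≈ 0.6928
The standard error of measurement is 11.3000×√(1 − 0.6928) ≈ 11.3000×0.5542 ≈ 6.2630.
SE_diff = √2 × SEM ≈ 8.8572
z = 10 / 8.8572 ≈ 1.1290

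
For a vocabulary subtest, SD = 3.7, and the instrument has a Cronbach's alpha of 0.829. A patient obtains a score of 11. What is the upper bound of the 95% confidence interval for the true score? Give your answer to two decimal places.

SEM = 3.700 × √(1 − 0.829) = 3.700 × √0.171 ≈ 3.700 × 0.414 ≈ 1.530
Margin = 1.96 × 1.530 ≈ 2.999
Upper limit = 11 + 2.999 ≈ 13.999

14.00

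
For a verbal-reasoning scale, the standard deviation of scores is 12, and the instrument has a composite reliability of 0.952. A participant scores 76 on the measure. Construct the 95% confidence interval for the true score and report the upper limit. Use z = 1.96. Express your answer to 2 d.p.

SEM = 12.000·√(1 − 0.952) ≈ 2.629
Half-width = 1.96·2.629 ≈ 5.153
Upper limit = 76 + 5.153 ≈ 81.153

81.15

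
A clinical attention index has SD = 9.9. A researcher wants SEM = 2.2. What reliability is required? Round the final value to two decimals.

0.95

Required reliability = 1 − (SEM/SD)² = 1 − 0.04938 ≈ 0.95062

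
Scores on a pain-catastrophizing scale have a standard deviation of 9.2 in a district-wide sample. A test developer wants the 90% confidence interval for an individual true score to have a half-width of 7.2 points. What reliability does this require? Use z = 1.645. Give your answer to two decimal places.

0.77

SEM needed = half-width / z = 7.2/1.645 ≈ 4.377
r = 1 − (4.377/9.2)² ≈ 1 − 0.226 ≈ 0.774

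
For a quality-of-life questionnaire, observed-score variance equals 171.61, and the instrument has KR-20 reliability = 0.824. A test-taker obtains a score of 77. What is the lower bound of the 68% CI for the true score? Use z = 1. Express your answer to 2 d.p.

71.50

SD = √171.61 = 13.1000
SEM = 13.1000 * √(1 − 0.8240) = 13.1000 * √0.1760 ≃ 13.1000 * 0.4195 ≃ 5.4958
Margin = 1 * 5.4958 ≃ 5.4958
Lower limit = 77 − 5.4958 ≃ 71.5042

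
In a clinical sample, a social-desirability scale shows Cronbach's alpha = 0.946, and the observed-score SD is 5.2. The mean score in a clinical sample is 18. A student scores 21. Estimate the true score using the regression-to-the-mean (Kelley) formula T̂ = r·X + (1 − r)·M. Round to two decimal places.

T̂ = 0.94600(21) + 0.05400(18) ≈ 20.83800

20.84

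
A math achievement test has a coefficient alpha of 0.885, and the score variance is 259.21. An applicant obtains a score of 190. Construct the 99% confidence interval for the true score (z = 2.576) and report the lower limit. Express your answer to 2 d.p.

175.94

σ = 259.21^(1/2) = 16.100
The standard error of measurement is 16.100*√(1 − 0.885) ≈ 16.100*0.339 ≈ 5.460.
Half-width = 2.576*5.460 ≈ 14.064
Lower limit = 190 − 14.064 ≈ 175.936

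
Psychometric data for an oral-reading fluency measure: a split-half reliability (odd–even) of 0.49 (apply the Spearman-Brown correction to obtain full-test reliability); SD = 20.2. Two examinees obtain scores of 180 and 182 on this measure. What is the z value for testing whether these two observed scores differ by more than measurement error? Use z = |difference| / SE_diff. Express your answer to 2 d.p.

0.12

Spearman-Brown: r = 2(0.49) / (1 + 0.49) = 0.9800 / 1.4900 ≈ 0.6577
SEM = 20.2000 × √(1 − 0.6577) = 20.2000 × √0.3423 ≈ 20.2000 × 0.5850 ≈ 11.8180
SE_diff = √2 × SEM ≈ 16.7132
z = |180 − 182| / 16.7132 = 2 / 16.7132 ≈ 0.1197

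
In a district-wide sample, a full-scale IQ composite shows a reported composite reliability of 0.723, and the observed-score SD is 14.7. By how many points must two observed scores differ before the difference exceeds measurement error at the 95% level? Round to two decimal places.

21.45

The standard error of measurement is 14.700*√(1 − 0.723) ≃ 14.700*0.526 ≃ 7.737.
SE_diff = SEM * √2 ≃ 7.737 * 1.414 ≃ 10.941
Smallest detectable difference = 1.96*10.941 ≃ 21.445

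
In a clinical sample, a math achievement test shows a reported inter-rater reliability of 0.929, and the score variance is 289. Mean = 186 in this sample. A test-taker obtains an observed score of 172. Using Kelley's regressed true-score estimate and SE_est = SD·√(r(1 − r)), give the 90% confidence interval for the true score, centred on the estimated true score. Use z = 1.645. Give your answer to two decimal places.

SD = √289 ≃ 17.000
Estimated true score = 0.929·172 + (1 − 0.929)·186 ≃ 172.994
SE_est = SD · √(r(1 − r)) = 17.000 · √0.066 ≃ 17.000 · 0.257 ≃ 4.366
90% CI: 172.994 ± 7.182 ≃ (165.812, 180.176)

[165.81, 180.18]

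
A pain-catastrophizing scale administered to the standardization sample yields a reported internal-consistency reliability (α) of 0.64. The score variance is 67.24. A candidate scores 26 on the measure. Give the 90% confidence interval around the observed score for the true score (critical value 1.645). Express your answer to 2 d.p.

σ = 67.24^(1/2) = 8.2000
SEM = 8.2000 * √(1 − 0.6400) = 8.2000 * √0.3600 ≈ 8.2000 * 0.6000 ≈ 4.9200
Half-width = 1.645*4.9200 ≈ 8.0934
CI = 26 ± 8.0934 → [17.9066, 34.0934]

[17.91, 34.09]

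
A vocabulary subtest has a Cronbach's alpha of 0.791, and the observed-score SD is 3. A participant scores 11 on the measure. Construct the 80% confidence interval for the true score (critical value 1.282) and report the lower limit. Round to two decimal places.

9.24

SEM = 3.00000*√(1 − 0.79100) ≈ 1.37150
Margin = 1.282 * 1.37150 ≈ 1.75826
Lower bound: 11 − 1.75826 = 9.24174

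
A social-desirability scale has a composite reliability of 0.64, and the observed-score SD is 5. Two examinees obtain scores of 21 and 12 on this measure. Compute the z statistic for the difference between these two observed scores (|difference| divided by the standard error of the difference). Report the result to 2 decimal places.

2.12

SEM = 5.000 * √(1 − 0.640) = 5.000 * √0.360 ≈ 5.000 * 0.600 ≈ 3.000
SE_diff = √2 * SEM ≈ 4.243
z = |21 − 12| / 4.243 = 9 / 4.243 ≈ 2.121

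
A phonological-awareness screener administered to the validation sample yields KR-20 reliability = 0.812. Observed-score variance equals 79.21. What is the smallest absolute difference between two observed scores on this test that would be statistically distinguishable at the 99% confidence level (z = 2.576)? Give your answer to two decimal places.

14.06

SD = √79.21 ≈ 8.900
SEM = 8.900×√(1 − 0.812) ≈ 3.859
Standard error of the difference = 3.859·√2 ≈ 5.457
Minimum reliable difference = 2.576 × SE_diff ≈ 2.576 × 5.457 ≈ 14.058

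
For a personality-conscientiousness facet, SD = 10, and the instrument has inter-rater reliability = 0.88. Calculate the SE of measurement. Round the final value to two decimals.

3.46

SEM = 10.000 * √(1 − 0.880) = 10.000 * √0.120 ≃ 10.000 * 0.346 ≃ 3.464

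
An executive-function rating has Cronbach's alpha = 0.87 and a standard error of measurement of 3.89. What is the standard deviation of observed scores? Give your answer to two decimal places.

σ = SEM·(1 − r)^(−1/2) ≃ 3.89*2.77350 ≃ 10.78892

10.79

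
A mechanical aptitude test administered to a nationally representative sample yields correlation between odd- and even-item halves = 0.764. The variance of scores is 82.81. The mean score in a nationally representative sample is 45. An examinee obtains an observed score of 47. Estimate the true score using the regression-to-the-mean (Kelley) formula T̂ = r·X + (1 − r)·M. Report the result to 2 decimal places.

46.73

Spearman-Brown: r = 2(0.764) / (1 + 0.764) = 1.528 / 1.764 ≈ 0.866
T̂ = 0.866(47) + 0.134(45) ≈ 46.732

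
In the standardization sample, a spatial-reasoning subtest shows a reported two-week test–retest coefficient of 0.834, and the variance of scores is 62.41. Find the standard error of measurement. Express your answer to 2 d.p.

3.22

σ = 62.41^(1/2) = 7.900
The standard error of measurement is 7.900·√(1 − 0.834) ≃ 7.900·0.407 ≃ 3.219.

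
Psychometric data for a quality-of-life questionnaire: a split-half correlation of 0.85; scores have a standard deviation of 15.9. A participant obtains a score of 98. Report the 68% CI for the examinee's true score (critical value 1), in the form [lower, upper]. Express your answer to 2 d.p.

Spearman-Brown: r = 2(0.85) / (1 + 0.85) = 1.70000 / 1.85000 ≈ 0.91892
SEM = 15.90000 · √(1 − 0.91892) = 15.90000 · √0.08108 ≈ 15.90000 · 0.28475 ≈ 4.52748
Margin = 1 · 4.52748 ≈ 4.52748
CI = 98 ± 4.52748 → [93.47252, 102.52748]

[93.47, 102.53]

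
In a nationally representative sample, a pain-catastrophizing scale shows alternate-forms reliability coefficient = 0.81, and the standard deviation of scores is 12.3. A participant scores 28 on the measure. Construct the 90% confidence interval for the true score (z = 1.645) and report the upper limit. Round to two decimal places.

SEM = 12.3000 × √(1 − 0.8100) = 12.3000 × √0.1900 ≃ 12.3000 × 0.4359 ≃ 5.3614
Half-width = 1.645×5.3614 ≃ 8.8196
Upper limit = 28 + 8.8196 ≃ 36.8196

36.82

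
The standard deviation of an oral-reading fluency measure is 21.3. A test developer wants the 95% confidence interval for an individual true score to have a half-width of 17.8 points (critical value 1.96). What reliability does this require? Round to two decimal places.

Required SEM = 17.8 / 1.96 ≈ 9.0816
r = 1 − (SEM / SD)² = 1 − (9.0816 / 21.3)² ≈ 1 − 0.1818 ≈ 0.8182

0.82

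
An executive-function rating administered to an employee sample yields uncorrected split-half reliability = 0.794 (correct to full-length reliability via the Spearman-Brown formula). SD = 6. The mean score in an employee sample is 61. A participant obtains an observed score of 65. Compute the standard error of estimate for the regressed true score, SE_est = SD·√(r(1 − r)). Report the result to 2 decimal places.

Spearman-Brown: r = 2(0.794) / (1 + 0.794) = 1.588 / 1.794 ≈ 0.885
SE_est = 6.000·√(0.885·0.115) ≈ 1.913

1.91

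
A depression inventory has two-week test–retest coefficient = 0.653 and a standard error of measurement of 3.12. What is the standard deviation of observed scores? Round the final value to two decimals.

5.30

SD = 3.12 / √(1 − 0.653) ≈ 5.297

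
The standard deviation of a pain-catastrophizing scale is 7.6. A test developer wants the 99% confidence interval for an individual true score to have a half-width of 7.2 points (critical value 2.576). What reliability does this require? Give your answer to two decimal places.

SEM needed = half-width / z = 7.2/2.576 ≈ 2.7950
r = 1 − (SEM / SD)² = 1 − (2.7950 / 7.6)² ≈ 1 − 0.1353 ≈ 0.8647

0.86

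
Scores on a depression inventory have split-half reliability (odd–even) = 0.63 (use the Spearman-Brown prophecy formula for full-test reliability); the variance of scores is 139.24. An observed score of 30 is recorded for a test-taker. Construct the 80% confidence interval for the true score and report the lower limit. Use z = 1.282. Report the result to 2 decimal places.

SD = √139.24 = 11.80000
r_full = 2·0.63 / (1 + 0.63) ≈ 0.77301
SEM = 11.80000 · √(1 − 0.77301) = 11.80000 · √0.22699 ≈ 11.80000 · 0.47644 ≈ 5.62198
Margin = 1.282 · 5.62198 ≈ 7.20737
Lower bound: 30 − 7.20737 = 22.79263

22.79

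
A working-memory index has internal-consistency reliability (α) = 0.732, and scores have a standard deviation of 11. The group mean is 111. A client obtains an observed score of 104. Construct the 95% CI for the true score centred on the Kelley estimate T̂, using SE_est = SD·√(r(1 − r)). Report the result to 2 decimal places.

T̂ = r·X + (1 − r)·M = 0.7320·104 + 0.2680·111 = 76.1280 + 29.7480 ≈ 105.8760
SE_est = 11.0000·√(0.7320·0.2680) ≈ 4.8721
CI = 105.8760 ± 1.96 · 4.8721 → [96.3267, 115.4253]

[96.33, 115.43]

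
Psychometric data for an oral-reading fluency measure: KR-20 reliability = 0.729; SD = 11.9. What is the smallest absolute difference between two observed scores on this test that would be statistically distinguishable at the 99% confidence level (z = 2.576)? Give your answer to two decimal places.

22.57

SEM = 11.9000 × √(1 − 0.7290) = 11.9000 × √0.2710 ≃ 11.9000 × 0.5206 ≃ 6.1949
SE_diff = SEM × √2 ≃ 6.1949 × 1.4142 ≃ 8.7609
Smallest detectable difference = 2.576×8.7609 ≃ 22.5680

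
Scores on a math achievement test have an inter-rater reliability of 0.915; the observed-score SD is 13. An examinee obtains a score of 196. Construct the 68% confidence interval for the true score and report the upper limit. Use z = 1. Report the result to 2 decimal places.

The standard error of measurement is 13.0000*√(1 − 0.9150) ≈ 13.0000*0.2915 ≈ 3.7901.
Margin = 1 * 3.7901 ≈ 3.7901
Upper limit = 196 + 3.7901 ≈ 199.7901

199.79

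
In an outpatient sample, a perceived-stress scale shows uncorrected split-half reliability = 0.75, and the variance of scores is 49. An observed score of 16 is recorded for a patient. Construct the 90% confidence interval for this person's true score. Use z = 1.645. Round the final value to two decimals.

SD = √49 ≃ 7.000
r_full = 2·0.75 / (1 + 0.75) ≃ 0.857
SEM = 7.000 · √(1 − 0.857) = 7.000 · √0.143 ≃ 7.000 · 0.378 ≃ 2.646
1.645 · SEM ≃ 4.352
Interval: (11.648, 20.352)

[11.65, 20.35]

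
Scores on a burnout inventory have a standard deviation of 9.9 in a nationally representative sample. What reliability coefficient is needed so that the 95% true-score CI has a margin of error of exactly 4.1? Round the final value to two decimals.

SEM needed = half-width / z = 4.1/1.96 ≈ 2.092
r = 1 − (2.092/9.9)² ≈ 1 − 0.045 ≈ 0.955

0.96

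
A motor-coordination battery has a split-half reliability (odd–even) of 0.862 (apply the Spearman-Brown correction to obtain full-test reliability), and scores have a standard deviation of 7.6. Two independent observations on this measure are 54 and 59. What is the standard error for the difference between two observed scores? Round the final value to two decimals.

Spearman-Brown: r = 2(0.862) / (1 + 0.862) = 1.72400 / 1.86200 ≈ 0.92589
The standard error of measurement is 7.60000·√(1 − 0.92589) ≈ 7.60000·0.27224 ≈ 2.06901.
SE_diff = SEM · √2 ≈ 2.06901 · 1.41421 ≈ 2.92603

2.93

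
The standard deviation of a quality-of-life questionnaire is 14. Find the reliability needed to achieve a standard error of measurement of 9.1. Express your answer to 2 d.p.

r = 1 − (9.10000/14)² ≈ 1 − 0.42250 ≈ 0.57750

0.58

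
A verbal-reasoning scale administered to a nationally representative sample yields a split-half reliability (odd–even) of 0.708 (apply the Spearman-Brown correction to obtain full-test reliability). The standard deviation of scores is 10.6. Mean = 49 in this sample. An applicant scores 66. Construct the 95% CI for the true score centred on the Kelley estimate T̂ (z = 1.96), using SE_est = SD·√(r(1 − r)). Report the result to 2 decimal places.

[55.27, 70.92]

Spearman-Brown: r = 2(0.708) / (1 + 0.708) = 1.41600 / 1.70800 ≈ 0.82904
T̂ = 0.82904(66) + 0.17096(49) ≈ 63.09368
SE_est = SD · √(r(1 − r)) = 10.60000 · √0.14173 ≈ 10.60000 · 0.37647 ≈ 3.99063
CI = 63.09368 ± 1.96 · 3.99063 → [55.27205, 70.91530]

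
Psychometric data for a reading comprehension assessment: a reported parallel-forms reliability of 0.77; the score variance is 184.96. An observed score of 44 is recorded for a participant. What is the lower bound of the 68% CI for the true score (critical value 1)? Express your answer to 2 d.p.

37.48

σ = 184.96^(1/2) = 13.6000
SEM = 13.6000 * √(1 − 0.7700) = 13.6000 * √0.2300 ≈ 13.6000 * 0.4796 ≈ 6.5223
1 * SEM ≈ 6.5223
Lower bound: 44 − 6.5223 = 37.4777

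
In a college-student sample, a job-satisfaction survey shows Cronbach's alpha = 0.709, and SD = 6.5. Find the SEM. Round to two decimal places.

3.51

SEM = 6.5000 · √(1 − 0.7090) = 6.5000 · √0.2910 ≈ 6.5000 · 0.5394 ≈ 3.5064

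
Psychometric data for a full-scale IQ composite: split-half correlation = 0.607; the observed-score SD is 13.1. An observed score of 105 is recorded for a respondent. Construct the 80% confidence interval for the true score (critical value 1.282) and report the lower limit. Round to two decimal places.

Full-length reliability (Spearman-Brown) = 2(0.607)/(1+0.607) ≈ 0.7554
SEM = 13.1000 · √(1 − 0.7554) = 13.1000 · √0.2446 ≈ 13.1000 · 0.4945 ≈ 6.4783
Margin = 1.282 · 6.4783 ≈ 8.3052
Lower limit = 105 − 8.3052 ≈ 96.6948

96.69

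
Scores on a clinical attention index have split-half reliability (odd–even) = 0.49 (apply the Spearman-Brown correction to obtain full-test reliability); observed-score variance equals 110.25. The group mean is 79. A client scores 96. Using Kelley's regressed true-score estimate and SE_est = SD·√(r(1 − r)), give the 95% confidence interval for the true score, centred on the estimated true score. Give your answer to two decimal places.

[80.42, 99.95]

SD = √110.25 ≈ 10.5000
Spearman-Brown: r = 2(0.49) / (1 + 0.49) = 0.9800 / 1.4900 ≈ 0.6577
Estimated true score = 0.6577×96 + (1 − 0.6577)×79 ≈ 90.1812
SE_est = SD × √(r(1 − r)) = 10.5000 × √0.2251 ≈ 10.5000 × 0.4745 ≈ 4.9820
CI = 90.1812 ± 1.96 × 4.9820 → [80.4165, 99.9459]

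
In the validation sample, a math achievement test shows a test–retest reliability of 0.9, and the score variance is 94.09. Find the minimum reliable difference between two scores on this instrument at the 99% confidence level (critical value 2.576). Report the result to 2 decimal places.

11.17

SD = √94.09 = 9.70000
SEM = 9.70000×√(1 − 0.90000) ≈ 3.06741
SE_diff = √2 × SEM ≈ 4.33797
Minimum reliable difference = 2.576 × SE_diff ≈ 2.576 × 4.33797 ≈ 11.17462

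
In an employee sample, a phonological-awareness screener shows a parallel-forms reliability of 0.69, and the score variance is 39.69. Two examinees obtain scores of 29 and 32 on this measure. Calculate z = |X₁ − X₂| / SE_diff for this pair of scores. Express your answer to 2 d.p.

0.60

SD = √39.69 = 6.3000
SEM = 6.3000 · √(1 − 0.6900) = 6.3000 · √0.3100 ≈ 6.3000 · 0.5568 ≈ 3.5077
SE_diff = SEM · √2 ≈ 3.5077 · 1.4142 ≈ 4.9606
z = 3 / 4.9606 ≈ 0.6048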